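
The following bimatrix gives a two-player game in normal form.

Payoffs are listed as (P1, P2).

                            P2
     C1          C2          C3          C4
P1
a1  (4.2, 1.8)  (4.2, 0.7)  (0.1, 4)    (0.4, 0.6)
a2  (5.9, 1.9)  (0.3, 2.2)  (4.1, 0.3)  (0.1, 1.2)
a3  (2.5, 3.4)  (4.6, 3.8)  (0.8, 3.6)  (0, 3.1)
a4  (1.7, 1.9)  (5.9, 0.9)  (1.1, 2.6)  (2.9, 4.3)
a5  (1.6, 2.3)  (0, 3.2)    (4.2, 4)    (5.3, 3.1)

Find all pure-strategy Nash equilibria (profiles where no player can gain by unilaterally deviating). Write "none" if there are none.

Mark each player's best response to every combination of opponents' strategies; a profile where every player is best-responding is a pure Nash equilibrium.
P1 against C1: payoffs 4.2, 5.9, 2.5, 1.7, 1.6 → best response a2.
P1 against C2: payoffs 4.2, 0.3, 4.6, 5.9, 0 → best response a4.
P1 against C3: payoffs 0.1, 4.1, 0.8, 1.1, 4.2 → best response a5.
P1 against C4: payoffs 0.4, 0.1, 0, 2.9, 5.3 → best response a5.
P2 against a1: payoffs 1.8, 0.7, 4, 0.6 → best response C3.
P2 against a2: payoffs 1.9, 2.2, 0.3, 1.2 → best response C2.
P2 against a3: payoffs 3.4, 3.8, 3.6, 3.1 → best response C2.
P2 against a4: payoffs 1.9, 0.9, 2.6, 4.3 → best response C4.
P2 against a5: payoffs 2.3, 3.2, 4, 3.1 → best response C3.
Mutual best responses: (a5, C3).

The unique pure-strategy Nash equilibrium is (a5, C3).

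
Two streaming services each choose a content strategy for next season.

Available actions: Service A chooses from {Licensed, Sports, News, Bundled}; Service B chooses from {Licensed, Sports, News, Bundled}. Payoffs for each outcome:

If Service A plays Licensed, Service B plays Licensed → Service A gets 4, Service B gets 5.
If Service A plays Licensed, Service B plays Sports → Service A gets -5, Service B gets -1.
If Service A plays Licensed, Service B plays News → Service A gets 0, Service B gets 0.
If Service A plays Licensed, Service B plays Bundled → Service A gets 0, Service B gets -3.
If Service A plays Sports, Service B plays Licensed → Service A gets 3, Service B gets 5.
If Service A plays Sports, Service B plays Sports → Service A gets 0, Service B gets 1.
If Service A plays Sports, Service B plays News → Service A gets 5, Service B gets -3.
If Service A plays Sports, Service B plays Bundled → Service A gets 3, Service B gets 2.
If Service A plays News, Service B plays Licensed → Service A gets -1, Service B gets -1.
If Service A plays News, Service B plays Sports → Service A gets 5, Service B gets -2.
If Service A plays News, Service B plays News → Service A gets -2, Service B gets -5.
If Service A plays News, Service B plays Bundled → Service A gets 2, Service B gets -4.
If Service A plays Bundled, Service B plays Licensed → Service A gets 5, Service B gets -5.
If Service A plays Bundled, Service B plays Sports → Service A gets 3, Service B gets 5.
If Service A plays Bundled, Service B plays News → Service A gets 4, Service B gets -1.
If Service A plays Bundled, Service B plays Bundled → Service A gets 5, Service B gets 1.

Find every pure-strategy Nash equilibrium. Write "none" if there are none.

For each strategy profile, look for a profitable unilateral deviation.
(Licensed, Licensed): Service A can switch to Bundled (4 → 5). Not NE.
(Licensed, Sports): Service A can switch to Sports (-5 → 0). Not NE.
(Licensed, News): Service A can switch to Sports (0 → 5). Not NE.
(Licensed, Bundled): Service A can switch to Sports (0 → 3). Not NE.
(Sports, Licensed): Service A can switch to Licensed (3 → 4). Not NE.
(Sports, Sports): Service A can switch to News (0 → 5). Not NE.
(Sports, News): Service B can switch to Licensed (-3 → 5). Not NE.
(Sports, Bundled): Service A can switch to Bundled (3 → 5). Not NE.
(The remaining 8 profiles each have a profitable deviation by the same check.)

No pure-strategy Nash equilibrium.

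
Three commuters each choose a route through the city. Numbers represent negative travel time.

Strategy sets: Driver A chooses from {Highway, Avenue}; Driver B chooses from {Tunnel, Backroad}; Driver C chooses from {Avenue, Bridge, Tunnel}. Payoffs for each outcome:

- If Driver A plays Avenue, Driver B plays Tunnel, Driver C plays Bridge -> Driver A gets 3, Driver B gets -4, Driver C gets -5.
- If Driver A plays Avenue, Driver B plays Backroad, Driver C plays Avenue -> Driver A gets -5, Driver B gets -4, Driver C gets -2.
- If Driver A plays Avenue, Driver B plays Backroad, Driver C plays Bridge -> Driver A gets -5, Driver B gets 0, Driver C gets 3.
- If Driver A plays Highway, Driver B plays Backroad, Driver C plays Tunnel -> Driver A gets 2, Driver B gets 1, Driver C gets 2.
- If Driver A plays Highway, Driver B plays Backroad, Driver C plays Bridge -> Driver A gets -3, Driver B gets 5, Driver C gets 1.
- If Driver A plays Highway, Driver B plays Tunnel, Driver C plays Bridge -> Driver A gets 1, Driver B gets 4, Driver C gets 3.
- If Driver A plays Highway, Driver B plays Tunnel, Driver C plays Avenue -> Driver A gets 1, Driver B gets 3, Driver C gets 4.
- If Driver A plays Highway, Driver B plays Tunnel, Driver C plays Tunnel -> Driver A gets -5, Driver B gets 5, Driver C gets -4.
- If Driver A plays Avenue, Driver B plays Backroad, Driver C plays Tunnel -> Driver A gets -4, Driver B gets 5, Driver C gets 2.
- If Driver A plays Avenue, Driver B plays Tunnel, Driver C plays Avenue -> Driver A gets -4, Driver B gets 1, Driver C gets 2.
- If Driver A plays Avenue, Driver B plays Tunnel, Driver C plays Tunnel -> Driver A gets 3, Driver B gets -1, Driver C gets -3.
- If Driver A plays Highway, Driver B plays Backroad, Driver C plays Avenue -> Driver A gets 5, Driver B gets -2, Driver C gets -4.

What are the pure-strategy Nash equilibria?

Driver A against (Tunnel, Avenue): payoffs 1, -4 → best response Highway.
Driver A against (Tunnel, Bridge): payoffs 1, 3 → best response Avenue.
Driver A against (Tunnel, Tunnel): payoffs -5, 3 → best response Avenue.
Driver A against (Backroad, Avenue): payoffs 5, -5 → best response Highway.
Driver A against (Backroad, Bridge): payoffs -3, -5 → best response Highway.
Driver A against (Backroad, Tunnel): payoffs 2, -4 → best response Highway.
Driver B against (Highway, Avenue): payoffs 3, -2 → best response Tunnel.
Driver B against (Highway, Bridge): payoffs 4, 5 → best response Backroad.
Driver B against (Highway, Tunnel): payoffs 5, 1 → best response Tunnel.
Driver B against (Avenue, Avenue): payoffs 1, -4 → best response Tunnel.
Driver B against (Avenue, Bridge): payoffs -4, 0 → best response Backroad.
Driver B against (Avenue, Tunnel): payoffs -1, 5 → best response Backroad.
Driver C against (Highway, Tunnel): payoffs 4, 3, -4 → best response Avenue.
Driver C against (Highway, Backroad): payoffs -4, 1, 2 → best response Tunnel.
Driver C against (Avenue, Tunnel): payoffs 2, -5, -3 → best response Avenue.
Driver C against (Avenue, Backroad): payoffs -2, 3, 2 → best response Bridge.
Mutual best responses: (Highway, Tunnel, Avenue).

Pure NE: (Highway, Tunnel, Avenue)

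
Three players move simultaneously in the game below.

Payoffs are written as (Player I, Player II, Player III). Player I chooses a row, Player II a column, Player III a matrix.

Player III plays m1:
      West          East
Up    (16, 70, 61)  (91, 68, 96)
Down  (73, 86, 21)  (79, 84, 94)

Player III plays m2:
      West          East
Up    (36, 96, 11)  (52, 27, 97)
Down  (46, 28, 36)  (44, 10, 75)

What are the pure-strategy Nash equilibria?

For each strategy profile, look for a profitable unilateral deviation.
(Up, West, m1): Player I can switch to Down (16 → 73). Not NE.
(Up, West, m2): Player I can switch to Down (36 → 46). Not NE.
(Up, East, m1): Player II can switch to West (68 → 70). Not NE.
(Up, East, m2): Player II can switch to West (27 → 96). Not NE.
(Down, West, m1): Player III can switch to m2 (21 → 36). Not NE.
(Down, West, m2): Player I gets 46, best alternative 36; Player II gets 28, best alternative 10; Player III gets 36, best alternative 21. No profitable deviation — NE.
(Down, East, m1): Player I can switch to Up (79 → 91). Not NE.
(Down, East, m2): Player I can switch to Up (44 → 52). Not NE.

The unique pure-strategy Nash equilibrium is (Down, West, m2).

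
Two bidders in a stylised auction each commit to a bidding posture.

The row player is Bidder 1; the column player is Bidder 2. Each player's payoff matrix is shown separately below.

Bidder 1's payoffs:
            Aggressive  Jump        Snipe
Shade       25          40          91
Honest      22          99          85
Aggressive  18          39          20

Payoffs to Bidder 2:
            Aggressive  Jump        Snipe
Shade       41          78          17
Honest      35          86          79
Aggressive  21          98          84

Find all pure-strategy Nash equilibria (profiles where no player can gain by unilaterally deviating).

For each player, find the best response to each opponent profile; mutual best responses are the pure NE.
Bidder 1 against Aggressive: payoffs 25, 22, 18 → best response Shade.
Bidder 1 against Jump: payoffs 40, 99, 39 → best response Honest.
Bidder 1 against Snipe: payoffs 91, 85, 20 → best response Shade.
Bidder 2 against Shade: payoffs 41, 78, 17 → best response Jump.
Bidder 2 against Honest: payoffs 35, 86, 79 → best response Jump.
Bidder 2 against Aggressive: payoffs 21, 98, 84 → best response Jump.
Mutual best responses: (Honest, Jump).

The unique pure-strategy Nash equilibrium is (Honest, Jump).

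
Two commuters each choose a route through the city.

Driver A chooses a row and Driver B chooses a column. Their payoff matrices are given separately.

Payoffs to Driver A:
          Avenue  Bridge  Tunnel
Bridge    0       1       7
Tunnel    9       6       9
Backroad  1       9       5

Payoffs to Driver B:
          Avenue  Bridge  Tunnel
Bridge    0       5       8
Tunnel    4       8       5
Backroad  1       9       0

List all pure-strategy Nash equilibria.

Driver A against Avenue: payoffs 0, 9, 1 → best response Tunnel.
Driver A against Bridge: payoffs 1, 6, 9 → best response Backroad.
Driver A against Tunnel: payoffs 7, 9, 5 → best response Tunnel.
Driver B against Bridge: payoffs 0, 5, 8 → best response Tunnel.
Driver B against Tunnel: payoffs 4, 8, 5 → best response Bridge.
Driver B against Backroad: payoffs 1, 9, 0 → best response Bridge.
Mutual best responses: (Backroad, Bridge).

Pure NE: (Backroad, Bridge)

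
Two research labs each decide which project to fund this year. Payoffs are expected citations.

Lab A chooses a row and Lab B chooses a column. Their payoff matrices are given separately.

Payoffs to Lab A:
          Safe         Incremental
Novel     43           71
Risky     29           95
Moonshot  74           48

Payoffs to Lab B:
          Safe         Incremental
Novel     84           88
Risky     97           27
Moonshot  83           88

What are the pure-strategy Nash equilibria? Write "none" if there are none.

none

Check each profile: it is a Nash equilibrium iff no player can strictly gain by switching unilaterally.
(Novel, Safe): Lab A can switch to Moonshot (43 → 74). Not NE.
(Novel, Incremental): Lab A can switch to Risky (71 → 95). Not NE.
(Risky, Safe): Lab A can switch to Novel (29 → 43). Not NE.
(Risky, Incremental): Lab B can switch to Safe (27 → 97). Not NE.
(Moonshot, Safe): Lab B can switch to Incremental (83 → 88). Not NE.
(Moonshot, Incremental): Lab A can switch to Novel (48 → 71). Not NE.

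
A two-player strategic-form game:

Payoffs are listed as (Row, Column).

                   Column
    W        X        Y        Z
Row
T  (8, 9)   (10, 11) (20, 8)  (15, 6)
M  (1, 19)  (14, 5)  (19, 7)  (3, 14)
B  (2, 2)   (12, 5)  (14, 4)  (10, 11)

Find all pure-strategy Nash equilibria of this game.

Check each profile: it is a Nash equilibrium iff no player can strictly gain by switching unilaterally.
(T, W): Column can switch to X (9 → 11). Not NE.
(T, X): Row can switch to M (10 → 14). Not NE.
(T, Y): Column can switch to W (8 → 9). Not NE.
(T, Z): Column can switch to W (6 → 9). Not NE.
(M, W): Row can switch to T (1 → 8). Not NE.
(M, X): Column can switch to W (5 → 19). Not NE.
(M, Y): Row can switch to T (19 → 20). Not NE.
(M, Z): Row can switch to T (3 → 15). Not NE.
(B, W): Row can switch to T (2 → 8). Not NE.
(B, X): Row can switch to M (12 → 14). Not NE.
(B, Y): Row can switch to T (14 → 20). Not NE.
(B, Z): Row can switch to T (10 → 15). Not NE.

none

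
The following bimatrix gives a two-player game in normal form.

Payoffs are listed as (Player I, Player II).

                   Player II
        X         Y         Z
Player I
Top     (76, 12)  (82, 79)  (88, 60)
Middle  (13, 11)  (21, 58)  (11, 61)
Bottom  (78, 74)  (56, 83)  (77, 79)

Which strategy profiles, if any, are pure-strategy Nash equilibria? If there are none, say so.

(Top, Y)

Player I against X: payoffs 76, 13, 78 → best response Bottom.
Player I against Y: payoffs 82, 21, 56 → best response Top.
Player I against Z: payoffs 88, 11, 77 → best response Top.
Player II against Top: payoffs 12, 79, 60 → best response Y.
Player II against Middle: payoffs 11, 58, 61 → best response Z.
Player II against Bottom: payoffs 74, 83, 79 → best response Y.
Mutual best responses: (Top, Y).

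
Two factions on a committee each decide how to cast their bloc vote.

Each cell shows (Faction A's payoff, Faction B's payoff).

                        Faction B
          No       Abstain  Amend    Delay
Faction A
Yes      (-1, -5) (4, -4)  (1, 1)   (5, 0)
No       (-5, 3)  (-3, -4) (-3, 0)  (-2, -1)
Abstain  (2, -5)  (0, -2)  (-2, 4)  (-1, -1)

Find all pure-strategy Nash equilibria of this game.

Faction A against No: payoffs -1, -5, 2 → best response Abstain.
Faction A against Abstain: payoffs 4, -3, 0 → best response Yes.
Faction A against Amend: payoffs 1, -3, -2 → best response Yes.
Faction A against Delay: payoffs 5, -2, -1 → best response Yes.
Faction B against Yes: payoffs -5, -4, 1, 0 → best response Amend.
Faction B against No: payoffs 3, -4, 0, -1 → best response No.
Faction B against Abstain: payoffs -5, -2, 4, -1 → best response Amend.
Mutual best responses: (Yes, Amend).

Pure NE: (Yes, Amend)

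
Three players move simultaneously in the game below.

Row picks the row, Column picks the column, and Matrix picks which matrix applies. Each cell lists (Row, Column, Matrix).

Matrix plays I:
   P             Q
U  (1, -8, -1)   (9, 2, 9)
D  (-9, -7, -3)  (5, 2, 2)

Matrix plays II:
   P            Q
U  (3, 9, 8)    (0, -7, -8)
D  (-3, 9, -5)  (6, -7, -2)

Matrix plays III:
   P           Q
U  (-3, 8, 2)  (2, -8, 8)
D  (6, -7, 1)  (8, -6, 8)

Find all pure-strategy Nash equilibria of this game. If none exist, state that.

(U, P, I): Column can switch to Q (-8 → 2). Not NE.
(U, P, II): Row gets 3, best alternative -3; Column gets 9, best alternative -7; Matrix gets 8, best alternative 2. No profitable deviation — NE.
(U, P, III): Row can switch to D (-3 → 6). Not NE.
(U, Q, I): Row gets 9, best alternative 5; Column gets 2, best alternative -8; Matrix gets 9, best alternative 8. No profitable deviation — NE.
(U, Q, II): Row can switch to D (0 → 6). Not NE.
(U, Q, III): Row can switch to D (2 → 8). Not NE.
(D, P, I): Row can switch to U (-9 → 1). Not NE.
(D, P, II): Row can switch to U (-3 → 3). Not NE.
(D, Q, III): Row gets 8, best alternative 2; Column gets -6, best alternative -7; Matrix gets 8, best alternative 2. No profitable deviation — NE.
(The remaining 3 profiles each have a profitable deviation by the same check.)

(U, P, II), (U, Q, I), (D, Q, III)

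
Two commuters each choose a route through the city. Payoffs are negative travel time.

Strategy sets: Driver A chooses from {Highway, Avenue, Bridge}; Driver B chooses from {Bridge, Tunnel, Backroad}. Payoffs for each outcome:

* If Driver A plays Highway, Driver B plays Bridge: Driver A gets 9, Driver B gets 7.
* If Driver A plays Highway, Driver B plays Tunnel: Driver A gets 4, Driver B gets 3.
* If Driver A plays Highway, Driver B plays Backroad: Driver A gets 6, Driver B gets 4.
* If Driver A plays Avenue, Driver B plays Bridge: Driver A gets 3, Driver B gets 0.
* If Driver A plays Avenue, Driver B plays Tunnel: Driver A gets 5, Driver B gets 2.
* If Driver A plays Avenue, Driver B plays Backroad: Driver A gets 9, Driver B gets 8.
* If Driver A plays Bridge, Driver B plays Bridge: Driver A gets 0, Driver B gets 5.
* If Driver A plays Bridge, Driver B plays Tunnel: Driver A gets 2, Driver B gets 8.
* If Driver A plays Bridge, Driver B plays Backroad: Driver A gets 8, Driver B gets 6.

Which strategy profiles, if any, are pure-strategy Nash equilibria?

The pure Nash equilibria are (Highway, Bridge); (Avenue, Backroad).

For each strategy profile, look for a profitable unilateral deviation.
(Highway, Bridge): Driver A gets 9, best alternative 3; Driver B gets 7, best alternative 4. No profitable deviation — NE.
(Highway, Tunnel): Driver A can switch to Avenue (4 → 5). Not NE.
(Highway, Backroad): Driver A can switch to Avenue (6 → 9). Not NE.
(Avenue, Bridge): Driver A can switch to Highway (3 → 9). Not NE.
(Avenue, Tunnel): Driver B can switch to Backroad (2 → 8). Not NE.
(Avenue, Backroad): Driver A gets 9, best alternative 8; Driver B gets 8, best alternative 2. No profitable deviation — NE.
(Bridge, Bridge): Driver A can switch to Highway (0 → 9). Not NE.
(Bridge, Tunnel): Driver A can switch to Highway (2 → 4). Not NE.
(Bridge, Backroad): Driver A can switch to Avenue (8 → 9). Not NE.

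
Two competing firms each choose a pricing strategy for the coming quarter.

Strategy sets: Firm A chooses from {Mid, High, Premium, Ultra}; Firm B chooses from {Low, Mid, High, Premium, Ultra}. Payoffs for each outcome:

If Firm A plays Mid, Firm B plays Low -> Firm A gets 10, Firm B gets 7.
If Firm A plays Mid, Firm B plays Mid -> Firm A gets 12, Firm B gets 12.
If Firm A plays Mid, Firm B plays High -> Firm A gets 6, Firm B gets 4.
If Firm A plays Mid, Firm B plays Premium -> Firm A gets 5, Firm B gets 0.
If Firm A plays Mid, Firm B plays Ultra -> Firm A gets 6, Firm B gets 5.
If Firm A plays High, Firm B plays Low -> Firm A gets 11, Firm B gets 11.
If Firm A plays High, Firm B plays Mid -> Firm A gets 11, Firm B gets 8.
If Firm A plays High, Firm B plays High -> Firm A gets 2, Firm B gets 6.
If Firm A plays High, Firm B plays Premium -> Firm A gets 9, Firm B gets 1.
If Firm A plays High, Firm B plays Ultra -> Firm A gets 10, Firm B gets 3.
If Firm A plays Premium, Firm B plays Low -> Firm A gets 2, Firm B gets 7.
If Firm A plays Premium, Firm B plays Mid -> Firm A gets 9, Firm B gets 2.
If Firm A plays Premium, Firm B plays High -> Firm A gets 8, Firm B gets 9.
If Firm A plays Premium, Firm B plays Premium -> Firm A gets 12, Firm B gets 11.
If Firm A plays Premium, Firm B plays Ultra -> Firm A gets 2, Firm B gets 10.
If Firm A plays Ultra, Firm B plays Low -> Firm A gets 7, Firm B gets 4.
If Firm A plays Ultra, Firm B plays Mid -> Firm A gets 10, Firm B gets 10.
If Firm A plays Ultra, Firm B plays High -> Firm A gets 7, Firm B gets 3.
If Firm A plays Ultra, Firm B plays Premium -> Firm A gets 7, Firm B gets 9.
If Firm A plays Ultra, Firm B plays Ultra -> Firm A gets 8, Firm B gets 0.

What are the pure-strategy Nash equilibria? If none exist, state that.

(Mid, Mid), (High, Low), (Premium, Premium)

Check each profile: it is a Nash equilibrium iff no player can strictly gain by switching unilaterally.
(Mid, Low): Firm A can switch to High (10 → 11). Not NE.
(Mid, Mid): Firm A gets 12, best alternative 11; Firm B gets 12, best alternative 7. No profitable deviation — NE.
(Mid, High): Firm A can switch to Premium (6 → 8). Not NE.
(Mid, Premium): Firm A can switch to High (5 → 9). Not NE.
(Mid, Ultra): Firm A can switch to High (6 → 10). Not NE.
(High, Low): Firm A gets 11, best alternative 10; Firm B gets 11, best alternative 8. No profitable deviation — NE.
(High, Mid): Firm A can switch to Mid (11 → 12). Not NE.
(High, High): Firm A can switch to Mid (2 → 6). Not NE.
(High, Premium): Firm A can switch to Premium (9 → 12). Not NE.
(High, Ultra): Firm B can switch to Low (3 → 11). Not NE.
(Premium, Low): Firm A can switch to Mid (2 → 10). Not NE.
(Premium, Mid): Firm A can switch to Mid (9 → 12). Not NE.
(Premium, Premium): Firm A gets 12, best alternative 9; Firm B gets 11, best alternative 10. No profitable deviation — NE.
(The remaining 7 profiles each have a profitable deviation by the same check.)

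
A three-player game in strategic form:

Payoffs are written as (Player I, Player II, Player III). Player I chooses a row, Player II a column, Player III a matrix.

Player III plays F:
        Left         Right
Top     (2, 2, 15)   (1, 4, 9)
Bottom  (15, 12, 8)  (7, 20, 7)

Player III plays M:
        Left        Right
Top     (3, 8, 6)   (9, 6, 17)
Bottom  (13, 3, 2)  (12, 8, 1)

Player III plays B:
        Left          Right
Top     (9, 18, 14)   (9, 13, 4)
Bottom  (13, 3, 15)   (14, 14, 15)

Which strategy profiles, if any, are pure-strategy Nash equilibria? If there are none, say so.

Player I against (Left, F): payoffs 2, 15 → best response Bottom.
Player I against (Left, M): payoffs 3, 13 → best response Bottom.
Player I against (Left, B): payoffs 9, 13 → best response Bottom.
Player I against (Right, F): payoffs 1, 7 → best response Bottom.
Player I against (Right, M): payoffs 9, 12 → best response Bottom.
Player I against (Right, B): payoffs 9, 14 → best response Bottom.
Player II against (Top, F): payoffs 2, 4 → best response Right.
Player II against (Top, M): payoffs 8, 6 → best response Left.
Player II against (Top, B): payoffs 18, 13 → best response Left.
Player II against (Bottom, F): payoffs 12, 20 → best response Right.
Player II against (Bottom, M): payoffs 3, 8 → best response Right.
Player II against (Bottom, B): payoffs 3, 14 → best response Right.
Player III against (Top, Left): payoffs 15, 6, 14 → best response F.
Player III against (Top, Right): payoffs 9, 17, 4 → best response M.
Player III against (Bottom, Left): payoffs 8, 2, 15 → best response B.
Player III against (Bottom, Right): payoffs 7, 1, 15 → best response B.
Mutual best responses: (Bottom, Right, B).

Pure NE: (Bottom, Right, B)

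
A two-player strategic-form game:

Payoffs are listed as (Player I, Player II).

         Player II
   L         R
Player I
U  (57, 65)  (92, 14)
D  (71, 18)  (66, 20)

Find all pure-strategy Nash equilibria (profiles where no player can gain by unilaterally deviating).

No pure-strategy Nash equilibrium.

(U, L): Player I can switch to D (57 → 71). Not NE.
(U, R): Player II can switch to L (14 → 65). Not NE.
(D, L): Player II can switch to R (18 → 20). Not NE.
(D, R): Player I can switch to U (66 → 92). Not NE.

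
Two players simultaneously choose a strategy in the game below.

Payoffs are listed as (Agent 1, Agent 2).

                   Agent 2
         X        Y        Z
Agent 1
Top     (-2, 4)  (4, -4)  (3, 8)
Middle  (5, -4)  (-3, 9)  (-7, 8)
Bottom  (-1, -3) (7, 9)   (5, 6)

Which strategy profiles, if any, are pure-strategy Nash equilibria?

(Bottom, Y)

Check each profile: it is a Nash equilibrium iff no player can strictly gain by switching unilaterally.
(Top, X): Agent 1 can switch to Middle (-2 → 5). Not NE.
(Top, Y): Agent 1 can switch to Bottom (4 → 7). Not NE.
(Top, Z): Agent 1 can switch to Bottom (3 → 5). Not NE.
(Middle, X): Agent 2 can switch to Y (-4 → 9). Not NE.
(Middle, Y): Agent 1 can switch to Top (-3 → 4). Not NE.
(Middle, Z): Agent 1 can switch to Top (-7 → 3). Not NE.
(Bottom, X): Agent 1 can switch to Middle (-1 → 5). Not NE.
(Bottom, Y): Agent 1 gets 7, best alternative 4; Agent 2 gets 9, best alternative 6. No profitable deviation — NE.
(Bottom, Z): Agent 2 can switch to Y (6 → 9). Not NE.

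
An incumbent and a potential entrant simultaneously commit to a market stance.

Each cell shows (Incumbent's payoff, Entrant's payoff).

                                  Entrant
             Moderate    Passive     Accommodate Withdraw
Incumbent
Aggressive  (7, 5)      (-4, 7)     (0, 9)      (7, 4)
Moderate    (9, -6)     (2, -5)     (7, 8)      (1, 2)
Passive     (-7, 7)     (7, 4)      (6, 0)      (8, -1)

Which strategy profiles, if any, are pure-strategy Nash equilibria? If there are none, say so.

The unique pure-strategy Nash equilibrium is (Moderate, Accommodate).

(Aggressive, Moderate): Incumbent can switch to Moderate (7 → 9). Not NE.
(Aggressive, Passive): Incumbent can switch to Moderate (-4 → 2). Not NE.
(Aggressive, Accommodate): Incumbent can switch to Moderate (0 → 7). Not NE.
(Aggressive, Withdraw): Incumbent can switch to Passive (7 → 8). Not NE.
(Moderate, Moderate): Entrant can switch to Passive (-6 → -5). Not NE.
(Moderate, Passive): Incumbent can switch to Passive (2 → 7). Not NE.
(Moderate, Accommodate): Incumbent gets 7, best alternative 6; Entrant gets 8, best alternative 2. No profitable deviation — NE.
(The remaining 5 profiles each have a profitable deviation by the same check.)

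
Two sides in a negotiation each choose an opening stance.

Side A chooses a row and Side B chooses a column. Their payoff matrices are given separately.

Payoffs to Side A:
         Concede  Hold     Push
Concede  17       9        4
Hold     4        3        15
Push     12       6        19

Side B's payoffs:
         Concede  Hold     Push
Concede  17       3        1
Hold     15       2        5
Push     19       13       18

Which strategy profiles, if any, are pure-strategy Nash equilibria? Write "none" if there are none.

The unique pure-strategy Nash equilibrium is (Concede, Concede).

(Concede, Concede): Side A gets 17, best alternative 12; Side B gets 17, best alternative 3. No profitable deviation — NE.
(Concede, Hold): Side B can switch to Concede (3 → 17). Not NE.
(Concede, Push): Side A can switch to Hold (4 → 15). Not NE.
(Hold, Concede): Side A can switch to Concede (4 → 17). Not NE.
(Hold, Hold): Side A can switch to Concede (3 → 9). Not NE.
(Hold, Push): Side A can switch to Push (15 → 19). Not NE.
(Push, Concede): Side A can switch to Concede (12 → 17). Not NE.
(The remaining 2 profiles each have a profitable deviation by the same check.)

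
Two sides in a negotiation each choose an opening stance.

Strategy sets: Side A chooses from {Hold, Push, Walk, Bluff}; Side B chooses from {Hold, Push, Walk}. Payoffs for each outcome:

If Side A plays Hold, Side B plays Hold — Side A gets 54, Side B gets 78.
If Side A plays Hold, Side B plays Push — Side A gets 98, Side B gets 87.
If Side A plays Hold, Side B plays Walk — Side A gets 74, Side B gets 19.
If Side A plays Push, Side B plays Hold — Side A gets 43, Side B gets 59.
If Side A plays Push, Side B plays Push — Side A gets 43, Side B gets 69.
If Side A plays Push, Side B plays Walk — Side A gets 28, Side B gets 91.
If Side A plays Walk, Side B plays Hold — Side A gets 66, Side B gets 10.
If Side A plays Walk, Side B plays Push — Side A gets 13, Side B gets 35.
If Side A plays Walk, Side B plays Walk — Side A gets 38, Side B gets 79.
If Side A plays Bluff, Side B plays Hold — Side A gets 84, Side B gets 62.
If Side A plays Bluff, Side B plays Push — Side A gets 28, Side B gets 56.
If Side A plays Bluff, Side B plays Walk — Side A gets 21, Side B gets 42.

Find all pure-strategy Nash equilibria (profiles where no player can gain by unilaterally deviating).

Pure-strategy Nash equilibria: (Hold, Push); (Bluff, Hold)

For each player, find the best response to each opponent profile; mutual best responses are the pure NE.
Side A against Hold: payoffs 54, 43, 66, 84 → best response Bluff.
Side A against Push: payoffs 98, 43, 13, 28 → best response Hold.
Side A against Walk: payoffs 74, 28, 38, 21 → best response Hold.
Side B against Hold: payoffs 78, 87, 19 → best response Push.
Side B against Push: payoffs 59, 69, 91 → best response Walk.
Side B against Walk: payoffs 10, 35, 79 → best response Walk.
Side B against Bluff: payoffs 62, 56, 42 → best response Hold.
Mutual best responses: (Hold, Push); (Bluff, Hold).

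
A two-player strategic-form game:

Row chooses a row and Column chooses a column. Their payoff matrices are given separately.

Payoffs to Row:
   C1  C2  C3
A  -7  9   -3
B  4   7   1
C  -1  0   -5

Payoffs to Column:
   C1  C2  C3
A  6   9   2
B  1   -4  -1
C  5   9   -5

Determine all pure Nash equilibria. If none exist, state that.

Check each profile: it is a Nash equilibrium iff no player can strictly gain by switching unilaterally.
(A, C1): Row can switch to B (-7 → 4). Not NE.
(A, C2): Row gets 9, best alternative 7; Column gets 9, best alternative 6. No profitable deviation — NE.
(A, C3): Row can switch to B (-3 → 1). Not NE.
(B, C1): Row gets 4, best alternative -1; Column gets 1, best alternative -1. No profitable deviation — NE.
(B, C2): Row can switch to A (7 → 9). Not NE.
(B, C3): Column can switch to C1 (-1 → 1). Not NE.
(C, C1): Row can switch to B (-1 → 4). Not NE.
(C, C2): Row can switch to A (0 → 9). Not NE.
(C, C3): Row can switch to A (-5 → -3). Not NE.

(A, C2); (B, C1)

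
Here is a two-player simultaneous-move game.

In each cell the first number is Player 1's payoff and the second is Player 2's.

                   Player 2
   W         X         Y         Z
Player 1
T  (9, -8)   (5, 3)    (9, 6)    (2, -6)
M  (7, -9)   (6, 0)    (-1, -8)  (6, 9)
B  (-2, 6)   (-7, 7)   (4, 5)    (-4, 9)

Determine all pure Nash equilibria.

For each player, find the best response to each opponent profile; mutual best responses are the pure NE.
Player 1 against W: payoffs 9, 7, -2 → best response T.
Player 1 against X: payoffs 5, 6, -7 → best response M.
Player 1 against Y: payoffs 9, -1, 4 → best response T.
Player 1 against Z: payoffs 2, 6, -4 → best response M.
Player 2 against T: payoffs -8, 3, 6, -6 → best response Y.
Player 2 against M: payoffs -9, 0, -8, 9 → best response Z.
Player 2 against B: payoffs 6, 7, 5, 9 → best response Z.
Mutual best responses: (T, Y); (M, Z).

The pure Nash equilibria are (T, Y); (M, Z).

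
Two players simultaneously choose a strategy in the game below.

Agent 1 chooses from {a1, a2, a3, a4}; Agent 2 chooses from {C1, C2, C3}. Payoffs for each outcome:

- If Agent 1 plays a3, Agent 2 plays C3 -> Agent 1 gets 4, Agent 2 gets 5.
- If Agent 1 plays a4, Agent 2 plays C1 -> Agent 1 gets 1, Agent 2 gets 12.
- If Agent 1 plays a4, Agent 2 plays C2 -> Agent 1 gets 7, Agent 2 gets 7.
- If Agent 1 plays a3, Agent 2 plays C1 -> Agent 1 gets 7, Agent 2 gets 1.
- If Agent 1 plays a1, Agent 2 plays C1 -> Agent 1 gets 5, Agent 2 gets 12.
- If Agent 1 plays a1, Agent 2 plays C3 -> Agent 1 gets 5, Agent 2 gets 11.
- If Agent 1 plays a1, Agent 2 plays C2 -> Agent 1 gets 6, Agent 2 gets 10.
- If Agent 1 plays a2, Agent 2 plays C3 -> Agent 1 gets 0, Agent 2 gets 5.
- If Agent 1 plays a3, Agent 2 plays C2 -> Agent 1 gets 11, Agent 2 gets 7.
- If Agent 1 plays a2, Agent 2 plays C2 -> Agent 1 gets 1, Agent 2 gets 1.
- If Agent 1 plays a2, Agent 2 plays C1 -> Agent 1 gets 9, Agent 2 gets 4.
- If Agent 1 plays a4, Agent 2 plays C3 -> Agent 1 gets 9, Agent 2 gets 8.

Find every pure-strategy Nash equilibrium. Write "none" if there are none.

For each player, find the best response to each opponent profile; mutual best responses are the pure NE.
Agent 1 against C1: payoffs 5, 9, 7, 1 → best response a2.
Agent 1 against C2: payoffs 6, 1, 11, 7 → best response a3.
Agent 1 against C3: payoffs 5, 0, 4, 9 → best response a4.
Agent 2 against a1: payoffs 12, 10, 11 → best response C1.
Agent 2 against a2: payoffs 4, 1, 5 → best response C3.
Agent 2 against a3: payoffs 1, 7, 5 → best response C2.
Agent 2 against a4: payoffs 12, 7, 8 → best response C1.
Mutual best responses: (a3, C2).

The unique pure-strategy Nash equilibrium is (a3, C2).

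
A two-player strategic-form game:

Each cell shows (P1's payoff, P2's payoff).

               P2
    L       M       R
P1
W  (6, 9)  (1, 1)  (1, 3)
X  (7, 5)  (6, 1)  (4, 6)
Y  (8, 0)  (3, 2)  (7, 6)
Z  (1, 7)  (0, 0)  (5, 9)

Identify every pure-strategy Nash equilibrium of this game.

P1 against L: payoffs 6, 7, 8, 1 → best response Y.
P1 against M: payoffs 1, 6, 3, 0 → best response X.
P1 against R: payoffs 1, 4, 7, 5 → best response Y.
P2 against W: payoffs 9, 1, 3 → best response L.
P2 against X: payoffs 5, 1, 6 → best response R.
P2 against Y: payoffs 0, 2, 6 → best response R.
P2 against Z: payoffs 7, 0, 9 → best response R.
Mutual best responses: (Y, R).

The unique pure-strategy Nash equilibrium is (Y, R).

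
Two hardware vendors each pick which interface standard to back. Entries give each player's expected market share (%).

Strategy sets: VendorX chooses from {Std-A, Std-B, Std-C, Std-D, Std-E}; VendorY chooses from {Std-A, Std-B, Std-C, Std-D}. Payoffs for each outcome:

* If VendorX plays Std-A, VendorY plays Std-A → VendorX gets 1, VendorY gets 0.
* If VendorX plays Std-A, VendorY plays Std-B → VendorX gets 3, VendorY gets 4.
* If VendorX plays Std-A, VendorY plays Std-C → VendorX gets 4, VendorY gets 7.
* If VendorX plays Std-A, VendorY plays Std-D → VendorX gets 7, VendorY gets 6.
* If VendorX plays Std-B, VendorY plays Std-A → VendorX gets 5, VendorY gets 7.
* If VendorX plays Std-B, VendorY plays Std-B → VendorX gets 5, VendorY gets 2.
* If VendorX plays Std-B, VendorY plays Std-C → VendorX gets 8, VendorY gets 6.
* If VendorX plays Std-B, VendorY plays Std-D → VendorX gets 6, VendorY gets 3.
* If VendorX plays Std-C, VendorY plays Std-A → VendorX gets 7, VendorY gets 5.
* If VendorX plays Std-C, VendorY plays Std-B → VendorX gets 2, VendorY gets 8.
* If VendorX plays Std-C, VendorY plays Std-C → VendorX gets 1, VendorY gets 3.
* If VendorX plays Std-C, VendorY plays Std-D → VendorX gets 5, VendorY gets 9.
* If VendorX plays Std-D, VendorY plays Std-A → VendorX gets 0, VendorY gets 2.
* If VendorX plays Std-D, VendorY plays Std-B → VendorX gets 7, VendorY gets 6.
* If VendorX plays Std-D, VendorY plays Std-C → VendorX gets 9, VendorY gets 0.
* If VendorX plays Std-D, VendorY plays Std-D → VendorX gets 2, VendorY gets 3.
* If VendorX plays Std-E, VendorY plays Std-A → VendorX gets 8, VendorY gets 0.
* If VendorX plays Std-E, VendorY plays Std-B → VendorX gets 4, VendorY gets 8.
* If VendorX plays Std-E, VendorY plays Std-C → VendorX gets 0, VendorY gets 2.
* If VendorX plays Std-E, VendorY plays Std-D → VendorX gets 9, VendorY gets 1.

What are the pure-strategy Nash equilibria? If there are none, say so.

The unique pure-strategy Nash equilibrium is (Std-D, Std-B).

VendorX against Std-A: payoffs 1, 5, 7, 0, 8 → best response Std-E.
VendorX against Std-B: payoffs 3, 5, 2, 7, 4 → best response Std-D.
VendorX against Std-C: payoffs 4, 8, 1, 9, 0 → best response Std-D.
VendorX against Std-D: payoffs 7, 6, 5, 2, 9 → best response Std-E.
VendorY against Std-A: payoffs 0, 4, 7, 6 → best response Std-C.
VendorY against Std-B: payoffs 7, 2, 6, 3 → best response Std-A.
VendorY against Std-C: payoffs 5, 8, 3, 9 → best response Std-D.
VendorY against Std-D: payoffs 2, 6, 0, 3 → best response Std-B.
VendorY against Std-E: payoffs 0, 8, 2, 1 → best response Std-B.
Mutual best responses: (Std-D, Std-B).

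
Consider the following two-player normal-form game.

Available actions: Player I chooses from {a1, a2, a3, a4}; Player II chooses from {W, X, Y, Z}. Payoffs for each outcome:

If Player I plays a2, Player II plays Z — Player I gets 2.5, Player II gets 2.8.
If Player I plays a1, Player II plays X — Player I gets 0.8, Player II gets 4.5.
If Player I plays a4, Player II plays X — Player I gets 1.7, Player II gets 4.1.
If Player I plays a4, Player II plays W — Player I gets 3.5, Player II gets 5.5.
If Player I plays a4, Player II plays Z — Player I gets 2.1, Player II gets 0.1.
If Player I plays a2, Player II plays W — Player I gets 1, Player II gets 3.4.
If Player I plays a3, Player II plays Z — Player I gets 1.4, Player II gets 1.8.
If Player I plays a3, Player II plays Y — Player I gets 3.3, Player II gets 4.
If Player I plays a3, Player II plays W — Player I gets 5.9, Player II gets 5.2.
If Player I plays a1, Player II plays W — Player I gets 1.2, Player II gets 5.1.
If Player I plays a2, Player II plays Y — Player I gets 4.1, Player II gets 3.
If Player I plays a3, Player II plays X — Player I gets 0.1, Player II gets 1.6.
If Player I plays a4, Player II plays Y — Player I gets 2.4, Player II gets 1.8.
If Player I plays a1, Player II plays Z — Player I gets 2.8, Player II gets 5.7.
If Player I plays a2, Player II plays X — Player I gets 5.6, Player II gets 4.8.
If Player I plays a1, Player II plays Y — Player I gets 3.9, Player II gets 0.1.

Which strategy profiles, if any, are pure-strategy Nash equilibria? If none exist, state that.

Pure-strategy Nash equilibria: (a1, Z) and (a2, X) and (a3, W)

Player I against W: payoffs 1.2, 1, 5.9, 3.5 → best response a3.
Player I against X: payoffs 0.8, 5.6, 0.1, 1.7 → best response a2.
Player I against Y: payoffs 3.9, 4.1, 3.3, 2.4 → best response a2.
Player I against Z: payoffs 2.8, 2.5, 1.4, 2.1 → best response a1.
Player II against a1: payoffs 5.1, 4.5, 0.1, 5.7 → best response Z.
Player II against a2: payoffs 3.4, 4.8, 3, 2.8 → best response X.
Player II against a3: payoffs 5.2, 1.6, 4, 1.8 → best response W.
Player II against a4: payoffs 5.5, 4.1, 1.8, 0.1 → best response W.
Mutual best responses: (a1, Z); (a2, X); (a3, W).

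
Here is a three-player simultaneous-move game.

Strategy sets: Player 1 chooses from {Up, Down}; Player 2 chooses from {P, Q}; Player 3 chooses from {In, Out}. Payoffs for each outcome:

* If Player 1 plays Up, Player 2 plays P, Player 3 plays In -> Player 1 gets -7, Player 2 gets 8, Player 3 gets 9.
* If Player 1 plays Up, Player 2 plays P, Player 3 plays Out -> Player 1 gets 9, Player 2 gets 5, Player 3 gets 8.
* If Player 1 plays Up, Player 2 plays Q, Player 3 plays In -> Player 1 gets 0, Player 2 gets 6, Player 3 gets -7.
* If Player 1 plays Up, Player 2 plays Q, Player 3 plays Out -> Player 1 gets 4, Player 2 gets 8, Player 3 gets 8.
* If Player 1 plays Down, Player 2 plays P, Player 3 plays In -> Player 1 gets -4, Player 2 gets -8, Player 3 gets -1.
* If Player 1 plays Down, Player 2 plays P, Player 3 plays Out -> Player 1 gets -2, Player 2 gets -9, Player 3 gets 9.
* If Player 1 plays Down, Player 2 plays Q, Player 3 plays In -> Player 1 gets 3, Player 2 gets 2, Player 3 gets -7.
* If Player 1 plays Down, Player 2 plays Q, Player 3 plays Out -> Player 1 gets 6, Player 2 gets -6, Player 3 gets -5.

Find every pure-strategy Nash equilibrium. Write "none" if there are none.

(Down, Q, Out)

Player 1 against (P, In): payoffs -7, -4 → best response Down.
Player 1 against (P, Out): payoffs 9, -2 → best response Up.
Player 1 against (Q, In): payoffs 0, 3 → best response Down.
Player 1 against (Q, Out): payoffs 4, 6 → best response Down.
Player 2 against (Up, In): payoffs 8, 6 → best response P.
Player 2 against (Up, Out): payoffs 5, 8 → best response Q.
Player 2 against (Down, In): payoffs -8, 2 → best response Q.
Player 2 against (Down, Out): payoffs -9, -6 → best response Q.
Player 3 against (Up, P): payoffs 9, 8 → best response In.
Player 3 against (Up, Q): payoffs -7, 8 → best response Out.
Player 3 against (Down, P): payoffs -1, 9 → best response Out.
Player 3 against (Down, Q): payoffs -7, -5 → best response Out.
Mutual best responses: (Down, Q, Out).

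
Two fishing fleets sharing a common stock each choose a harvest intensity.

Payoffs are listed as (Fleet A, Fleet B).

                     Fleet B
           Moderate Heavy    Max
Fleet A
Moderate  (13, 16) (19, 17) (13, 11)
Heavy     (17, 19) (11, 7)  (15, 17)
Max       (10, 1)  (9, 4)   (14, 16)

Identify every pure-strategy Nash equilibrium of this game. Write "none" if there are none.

The pure Nash equilibria are (Moderate, Heavy) and (Heavy, Moderate).

Fleet A against Moderate: payoffs 13, 17, 10 → best response Heavy.
Fleet A against Heavy: payoffs 19, 11, 9 → best response Moderate.
Fleet A against Max: payoffs 13, 15, 14 → best response Heavy.
Fleet B against Moderate: payoffs 16, 17, 11 → best response Heavy.
Fleet B against Heavy: payoffs 19, 7, 17 → best response Moderate.
Fleet B against Max: payoffs 1, 4, 16 → best response Max.
Mutual best responses: (Moderate, Heavy); (Heavy, Moderate).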